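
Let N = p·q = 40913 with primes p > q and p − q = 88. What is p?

251

Since p = q + 88, we have 40913 = q(q + 88), so q² + 88q − 40913 = 0.
Discriminant: 88² + 4·40913 = 7744 + 163652 = 171396; √171396 = 414.
q = (−88 + 414)/2 = 163, and p = q + 88 = 251.
Check: 163 · 251 = 40913.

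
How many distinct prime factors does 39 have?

2

39 = 3 · 13
39 = 3 · 13, which has 2 distinct prime factors.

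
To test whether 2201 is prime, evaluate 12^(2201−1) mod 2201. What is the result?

676

12^1 ≡ 12 (mod 2201)
12^2 ≡ 12^2 = 144 ≡ 144 (mod 2201)
12^4 ≡ 144^2 = 20736 ≡ 927 (mod 2201)
12^8 ≡ 927^2 = 859329 ≡ 939 (mod 2201)
12^16 ≡ 939^2 = 881721 ≡ 1321 (mod 2201)
12^32 ≡ 1321^2 = 1745041 ≡ 1849 (mod 2201)
12^64 ≡ 1849^2 = 3418801 ≡ 648 (mod 2201)
12^128 ≡ 648^2 = 419904 ≡ 1714 (mod 2201)
12^256 ≡ 1714^2 = 2937796 ≡ 1662 (mod 2201)
12^512 ≡ 1662^2 = 2762244 ≡ 2190 (mod 2201)
12^1024 ≡ 2190^2 = 4796100 ≡ 121 (mod 2201)
12^2048 ≡ 121^2 = 14641 ≡ 1435 (mod 2201)
2200 = 2048 + 128 + 16 + 8 in binary powers of 2.
So 12^2200 ≡ 1435 · 1714 · 1321 · 939 ≡ 676 (mod 2201).
Since 676 ≠ 1, base 12 is a Fermat witness: 2201 is composite.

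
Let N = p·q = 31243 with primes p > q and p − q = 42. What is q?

Since p = q + 42, we have 31243 = q(q + 42), so q² + 42q − 31243 = 0.
Discriminant: 42² + 4·31243 = 1764 + 124972 = 126736; √126736 = 356.
q = (−42 + 356)/2 = 157, and p = q + 42 = 199.
Check: 157 · 199 = 31243.

157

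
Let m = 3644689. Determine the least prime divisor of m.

61

3644689 is odd.
Digit sum 40, not divisible by 3.
Ends in 9: not divisible by 5.
7: 3644689 = 7·520669 + 6
11: 3644689 = 11·331335 + 4
13: 3644689 = 13·280360 + 9
17: 3644689 = 17·214393 + 8
19: 3644689 = 19·191825 + 14
23: 3644689 = 23·158464 + 17
29: 3644689 = 29·125678 + 27
31: 3644689 = 31·117570 + 19
37: 3644689 = 37·98505 + 4
41: 3644689 = 41·88894 + 35
43: 3644689 = 43·84760 + 9
47: 3644689 = 47·77546 + 27
53: 3644689 = 53·68767 + 38
59: 3644689 = 59·61774 + 23
61: 3644689 = 61·59749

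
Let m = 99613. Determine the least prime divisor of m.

99613 is odd.
Digit sum 28, not divisible by 3.
Ends in 3: not divisible by 5.
7: 99613 = 7·14230 + 3
11: 99613 = 11·9055 + 8
13: 99613 = 13·7662 + 7
17: 99613 = 17·5859 + 10
19: 99613 = 19·5242 + 15
23: 99613 = 23·4331

23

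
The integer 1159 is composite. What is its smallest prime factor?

1159 is odd.
Digit sum 16, not divisible by 3.
Ends in 9: not divisible by 5.
7: 1159 = 7·165 + 4
11: 1159 = 11·105 + 4
13: 1159 = 13·89 + 2
17: 1159 = 17·68 + 3
19: 1159 = 19·61

19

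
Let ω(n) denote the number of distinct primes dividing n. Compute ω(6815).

3

6815 = 5 · 1363
1363 = 29 · 47
6815 = 5 · 29 · 47, which has 3 distinct prime factors.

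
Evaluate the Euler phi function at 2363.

Factor: 2363 = 17 · 139.
φ(2363) = (17−1) · (139−1) = 16 · 138 = 2208.

2208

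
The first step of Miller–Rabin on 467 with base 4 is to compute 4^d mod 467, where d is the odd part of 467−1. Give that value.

467 − 1 = 466 = 2^1 · 233, so d = 233.
4^1 ≡ 4 (mod 467)
4^2 ≡ 4^2 = 16 ≡ 16 (mod 467)
4^4 ≡ 16^2 = 256 ≡ 256 (mod 467)
4^8 ≡ 256^2 = 65536 ≡ 156 (mod 467)
4^16 ≡ 156^2 = 24336 ≡ 52 (mod 467)
4^32 ≡ 52^2 = 2704 ≡ 369 (mod 467)
4^64 ≡ 369^2 = 136161 ≡ 264 (mod 467)
4^128 ≡ 264^2 = 69696 ≡ 113 (mod 467)
233 = 128 + 64 + 32 + 8 + 1 in binary powers of 2.
So 4^233 ≡ 113 · 264 · 369 · 156 · 4 ≡ 1 (mod 467).
Since 4^d ≡ 1 (mod 467), base 4 does not prove 467 composite.

1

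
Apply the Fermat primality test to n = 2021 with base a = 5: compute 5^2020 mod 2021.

5^1 ≡ 5 (mod 2021)
5^2 ≡ 5^2 = 25 ≡ 25 (mod 2021)
5^4 ≡ 25^2 = 625 ≡ 625 (mod 2021)
5^8 ≡ 625^2 = 390625 ≡ 572 (mod 2021)
5^16 ≡ 572^2 = 327184 ≡ 1803 (mod 2021)
5^32 ≡ 1803^2 = 3250809 ≡ 1041 (mod 2021)
5^64 ≡ 1041^2 = 1083681 ≡ 425 (mod 2021)
5^128 ≡ 425^2 = 180625 ≡ 756 (mod 2021)
5^256 ≡ 756^2 = 571536 ≡ 1614 (mod 2021)
5^512 ≡ 1614^2 = 2604996 ≡ 1948 (mod 2021)
5^1024 ≡ 1948^2 = 3794704 ≡ 1287 (mod 2021)
2020 = 1024 + 512 + 256 + 128 + 64 + 32 + 4 in binary powers of 2.
So 5^2020 ≡ 1287 · 1948 · 1614 · 756 · 425 · 1041 · 625 ≡ 883 (mod 2021).
Since 883 ≠ 1, base 5 is a Fermat witness: 2021 is composite.

883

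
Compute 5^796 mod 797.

1

5^1 ≡ 5 (mod 797)
5^2 ≡ 5^2 = 25 ≡ 25 (mod 797)
5^4 ≡ 25^2 = 625 ≡ 625 (mod 797)
5^8 ≡ 625^2 = 390625 ≡ 95 (mod 797)
5^16 ≡ 95^2 = 9025 ≡ 258 (mod 797)
5^32 ≡ 258^2 = 66564 ≡ 413 (mod 797)
5^64 ≡ 413^2 = 170569 ≡ 11 (mod 797)
5^128 ≡ 11^2 = 121 ≡ 121 (mod 797)
5^256 ≡ 121^2 = 14641 ≡ 295 (mod 797)
5^512 ≡ 295^2 = 87025 ≡ 152 (mod 797)
796 = 512 + 256 + 16 + 8 + 4 in binary powers of 2.
So 5^796 ≡ 152 · 295 · 258 · 95 · 625 ≡ 1 (mod 797).
Since the result is 1, base 5 gives no evidence that 797 is composite.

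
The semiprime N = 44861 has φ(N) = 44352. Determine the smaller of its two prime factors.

φ(n) = (p−1)(q−1) = n − (p+q) + 1, so p + q = 44861 − 44352 + 1 = 510.
p and q are the roots of t² − 510t + 44861 = 0.
Discriminant: 510² − 4·44861 = 260100 − 179444 = 80656; √80656 = 284.
q = (510 − 284)/2 = 113, p = (510 + 284)/2 = 397.
Check: 113 · 397 = 44861.

113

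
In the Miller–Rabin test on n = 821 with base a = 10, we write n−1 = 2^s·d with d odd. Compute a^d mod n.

821 − 1 = 820 = 2^2 · 205, so d = 205.
10^1 ≡ 10 (mod 821)
10^2 ≡ 10^2 = 100 ≡ 100 (mod 821)
10^4 ≡ 100^2 = 10000 ≡ 148 (mod 821)
10^8 ≡ 148^2 = 21904 ≡ 558 (mod 821)
10^16 ≡ 558^2 = 311364 ≡ 205 (mod 821)
10^32 ≡ 205^2 = 42025 ≡ 154 (mod 821)
10^64 ≡ 154^2 = 23716 ≡ 728 (mod 821)
10^128 ≡ 728^2 = 529984 ≡ 439 (mod 821)
205 = 128 + 64 + 8 + 4 + 1 in binary powers of 2.
So 10^205 ≡ 439 · 728 · 558 · 148 · 10 ≡ 526 (mod 821).
Squaring chain: 526 → 820; reaches −1, so base 10 does not prove 821 composite.

526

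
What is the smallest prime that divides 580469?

580469 is odd.
Digit sum 32, not divisible by 3.
Ends in 9: not divisible by 5.
7: 580469 = 7·82924 + 1
11: 580469 = 11·52769 + 10
13: 580469 = 13·44651 + 6
17: 580469 = 17·34145 + 4
19: 580469 = 19·30551

19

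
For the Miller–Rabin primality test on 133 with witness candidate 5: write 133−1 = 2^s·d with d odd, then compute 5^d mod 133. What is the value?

83

133 − 1 = 132 = 2^2 · 33, so d = 33.
5^1 ≡ 5 (mod 133)
5^2 ≡ 5^2 = 25 ≡ 25 (mod 133)
5^4 ≡ 25^2 = 625 ≡ 93 (mod 133)
5^8 ≡ 93^2 = 8649 ≡ 4 (mod 133)
5^16 ≡ 4^2 = 16 ≡ 16 (mod 133)
5^32 ≡ 16^2 = 256 ≡ 123 (mod 133)
33 = 32 + 1 in binary powers of 2.
So 5^33 ≡ 123 · 5 ≡ 83 (mod 133).
Squaring chain: 83 → 106; never reaches −1, so base 5 is a Miller–Rabin witness that 133 is composite.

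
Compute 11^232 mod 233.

1

11^1 ≡ 11 (mod 233)
11^2 ≡ 11^2 = 121 ≡ 121 (mod 233)
11^4 ≡ 121^2 = 14641 ≡ 195 (mod 233)
11^8 ≡ 195^2 = 38025 ≡ 46 (mod 233)
11^16 ≡ 46^2 = 2116 ≡ 19 (mod 233)
11^32 ≡ 19^2 = 361 ≡ 128 (mod 233)
11^64 ≡ 128^2 = 16384 ≡ 74 (mod 233)
11^128 ≡ 74^2 = 5476 ≡ 117 (mod 233)
232 = 128 + 64 + 32 + 8 in binary powers of 2.
So 11^232 ≡ 117 · 74 · 128 · 46 ≡ 1 (mod 233).
Since the result is 1, base 11 gives no evidence that 233 is composite.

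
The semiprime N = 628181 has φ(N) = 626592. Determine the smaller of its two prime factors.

733

φ(n) = (p−1)(q−1) = n − (p+q) + 1, so p + q = 628181 − 626592 + 1 = 1590.
p and q are the roots of t² − 1590t + 628181 = 0.
Discriminant: 1590² − 4·628181 = 2528100 − 2512724 = 15376; √15376 = 124.
q = (1590 − 124)/2 = 733, p = (1590 + 124)/2 = 857.
Check: 733 · 857 = 628181.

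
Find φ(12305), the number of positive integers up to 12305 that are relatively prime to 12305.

Factor: 12305 = 5 · 23 · 107.
φ(12305) = (5−1) · (23−1) · (107−1) = 4 · 22 · 106 = 9328.

9328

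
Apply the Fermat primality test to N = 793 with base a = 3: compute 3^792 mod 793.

131

3^1 ≡ 3 (mod 793)
3^2 ≡ 3^2 = 9 ≡ 9 (mod 793)
3^4 ≡ 9^2 = 81 ≡ 81 (mod 793)
3^8 ≡ 81^2 = 6561 ≡ 217 (mod 793)
3^16 ≡ 217^2 = 47089 ≡ 302 (mod 793)
3^32 ≡ 302^2 = 91204 ≡ 9 (mod 793)
3^64 ≡ 9^2 = 81 ≡ 81 (mod 793)
3^128 ≡ 81^2 = 6561 ≡ 217 (mod 793)
3^256 ≡ 217^2 = 47089 ≡ 302 (mod 793)
3^512 ≡ 302^2 = 91204 ≡ 9 (mod 793)
792 = 512 + 256 + 16 + 8 in binary powers of 2.
So 3^792 ≡ 9 · 302 · 302 · 217 ≡ 131 (mod 793).
Since 131 ≠ 1, base 3 is a Fermat witness: 793 is composite.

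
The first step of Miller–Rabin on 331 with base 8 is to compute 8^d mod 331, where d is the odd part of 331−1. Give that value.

330

331 − 1 = 330 = 2^1 · 165, so d = 165.
8^1 ≡ 8 (mod 331)
8^2 ≡ 8^2 = 64 ≡ 64 (mod 331)
8^4 ≡ 64^2 = 4096 ≡ 124 (mod 331)
8^8 ≡ 124^2 = 15376 ≡ 150 (mod 331)
8^16 ≡ 150^2 = 22500 ≡ 323 (mod 331)
8^32 ≡ 323^2 = 104329 ≡ 64 (mod 331)
8^64 ≡ 64^2 = 4096 ≡ 124 (mod 331)
8^128 ≡ 124^2 = 15376 ≡ 150 (mod 331)
165 = 128 + 32 + 4 + 1 in binary powers of 2.
So 8^165 ≡ 150 · 64 · 124 · 8 ≡ 330 (mod 331).
Since 8^d ≡ 330 (mod 331), base 8 does not prove 331 composite.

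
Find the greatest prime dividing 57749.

79

57749 = 17 · 3397
3397 = 43 · 79
79 is prime.
So 57749 = 17 · 43 · 79; the largest prime factor is 79.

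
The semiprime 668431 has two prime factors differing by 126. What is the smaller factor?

Since p = q + 126, we have 668431 = q(q + 126), so q² + 126q − 668431 = 0.
Discriminant: 126² + 4·668431 = 15876 + 2673724 = 2689600; √2689600 = 1640.
q = (−126 + 1640)/2 = 757, and p = q + 126 = 883.
Check: 757 · 883 = 668431.

757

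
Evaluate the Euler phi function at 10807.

10600

Factor: 10807 = 101 · 107.
φ(10807) = (101−1) · (107−1) = 100 · 106 = 10600.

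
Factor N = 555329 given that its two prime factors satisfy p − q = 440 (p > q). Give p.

997

Since p = q + 440, we have 555329 = q(q + 440), so q² + 440q − 555329 = 0.
Discriminant: 440² + 4·555329 = 193600 + 2221316 = 2414916; √2414916 = 1554.
q = (−440 + 1554)/2 = 557, and p = q + 440 = 997.
Check: 557 · 997 = 555329.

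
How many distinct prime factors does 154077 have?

154077 = 3 · 51359
51359 = 7 · 7337
7337 = 11 · 667
667 = 23 · 29
154077 = 3 · 7 · 11 · 23 · 29, which has 5 distinct prime factors.

5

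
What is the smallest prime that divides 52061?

52061 is odd.
Digit sum 14, not divisible by 3.
Ends in 1: not divisible by 5.
7: 52061 = 7·7437 + 2
11: 52061 = 11·4732 + 9
13: 52061 = 13·4004 + 9
17: 52061 = 17·3062 + 7
19: 52061 = 19·2740 + 1
23: 52061 = 23·2263 + 12
29: 52061 = 29·1795 + 6
31: 52061 = 31·1679 + 12
37: 52061 = 37·1407 + 2
41: 52061 = 41·1269 + 32
43: 52061 = 43·1210 + 31
47: 52061 = 47·1107 + 32
53: 52061 = 53·982 + 15
59: 52061 = 59·882 + 23
61: 52061 = 61·853 + 28
67: 52061 = 67·777 + 2
71: 52061 = 71·733 + 18
73: 52061 = 73·713 + 12
79: 52061 = 79·659

79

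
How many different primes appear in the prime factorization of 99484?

99484 = 2^2 · 24871
24871 = 7 · 3553
3553 = 11 · 323
323 = 17 · 19
99484 = 2^2 · 7 · 11 · 17 · 19, which has 5 distinct prime factors.

5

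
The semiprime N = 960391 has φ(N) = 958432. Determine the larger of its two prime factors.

φ(n) = (p−1)(q−1) = n − (p+q) + 1, so p + q = 960391 − 958432 + 1 = 1960.
p and q are the roots of t² − 1960t + 960391 = 0.
Discriminant: 1960² − 4·960391 = 3841600 − 3841564 = 36; √36 = 6.
q = (1960 − 6)/2 = 977, p = (1960 + 6)/2 = 983.
Check: 977 · 983 = 960391.

983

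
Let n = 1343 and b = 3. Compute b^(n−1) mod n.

3^1 ≡ 3 (mod 1343)
3^2 ≡ 3^2 = 9 ≡ 9 (mod 1343)
3^4 ≡ 9^2 = 81 ≡ 81 (mod 1343)
3^8 ≡ 81^2 = 6561 ≡ 1189 (mod 1343)
3^16 ≡ 1189^2 = 1413721 ≡ 885 (mod 1343)
3^32 ≡ 885^2 = 783225 ≡ 256 (mod 1343)
3^64 ≡ 256^2 = 65536 ≡ 1072 (mod 1343)
3^128 ≡ 1072^2 = 1149184 ≡ 919 (mod 1343)
3^256 ≡ 919^2 = 844561 ≡ 1157 (mod 1343)
3^512 ≡ 1157^2 = 1338649 ≡ 1021 (mod 1343)
3^1024 ≡ 1021^2 = 1042441 ≡ 273 (mod 1343)
1342 = 1024 + 256 + 32 + 16 + 8 + 4 + 2 in binary powers of 2.
So 3^1342 ≡ 273 · 1157 · 256 · 885 · 1189 · 81 · 9 ≡ 648 (mod 1343).
Since 648 ≠ 1, base 3 is a Fermat witness: 1343 is composite.

648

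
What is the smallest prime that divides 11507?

11507 is odd.
Digit sum 14, not divisible by 3.
Ends in 7: not divisible by 5.
7: 11507 = 7·1643 + 6
11: 11507 = 11·1046 + 1
13: 11507 = 13·885 + 2
17: 11507 = 17·676 + 15
19: 11507 = 19·605 + 12
23: 11507 = 23·500 + 7
29: 11507 = 29·396 + 23
31: 11507 = 31·371 + 6
37: 11507 = 37·311

37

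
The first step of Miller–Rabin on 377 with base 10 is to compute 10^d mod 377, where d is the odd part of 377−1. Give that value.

377 − 1 = 376 = 2^3 · 47, so d = 47.
10^1 ≡ 10 (mod 377)
10^2 ≡ 10^2 = 100 ≡ 100 (mod 377)
10^4 ≡ 100^2 = 10000 ≡ 198 (mod 377)
10^8 ≡ 198^2 = 39204 ≡ 373 (mod 377)
10^16 ≡ 373^2 = 139129 ≡ 16 (mod 377)
10^32 ≡ 16^2 = 256 ≡ 256 (mod 377)
47 = 32 + 8 + 4 + 2 + 1 in binary powers of 2.
So 10^47 ≡ 256 · 373 · 198 · 100 · 10 ≡ 108 (mod 377).
Squaring chain: 108 → 354 → 152; never reaches −1, so base 10 is a Miller–Rabin witness that 377 is composite.

108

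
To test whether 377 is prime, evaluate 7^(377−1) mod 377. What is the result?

7^1 ≡ 7 (mod 377)
7^2 ≡ 7^2 = 49 ≡ 49 (mod 377)
7^4 ≡ 49^2 = 2401 ≡ 139 (mod 377)
7^8 ≡ 139^2 = 19321 ≡ 94 (mod 377)
7^16 ≡ 94^2 = 8836 ≡ 165 (mod 377)
7^32 ≡ 165^2 = 27225 ≡ 81 (mod 377)
7^64 ≡ 81^2 = 6561 ≡ 152 (mod 377)
7^128 ≡ 152^2 = 23104 ≡ 107 (mod 377)
7^256 ≡ 107^2 = 11449 ≡ 139 (mod 377)
376 = 256 + 64 + 32 + 16 + 8 in binary powers of 2.
So 7^376 ≡ 139 · 152 · 81 · 165 · 94 ≡ 74 (mod 377).
Since 74 ≠ 1, base 7 is a Fermat witness: 377 is composite.

74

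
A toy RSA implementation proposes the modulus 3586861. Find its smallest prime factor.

61

3586861 is odd.
Digit sum 37, not divisible by 3.
Ends in 1: not divisible by 5.
7: 3586861 = 7·512408 + 5
11: 3586861 = 11·326078 + 3
13: 3586861 = 13·275912 + 5
17: 3586861 = 17·210991 + 14
19: 3586861 = 19·188782 + 3
23: 3586861 = 23·155950 + 11
29: 3586861 = 29·123684 + 25
31: 3586861 = 31·115705 + 6
37: 3586861 = 37·96942 + 7
41: 3586861 = 41·87484 + 17
43: 3586861 = 43·83415 + 16
47: 3586861 = 47·76316 + 9
53: 3586861 = 53·67676 + 33
59: 3586861 = 59·60794 + 15
61: 3586861 = 61·58801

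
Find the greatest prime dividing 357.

17

357 = 3 · 119
119 = 7 · 17
17 is prime.
So 357 = 3 · 7 · 17; the largest prime factor is 17.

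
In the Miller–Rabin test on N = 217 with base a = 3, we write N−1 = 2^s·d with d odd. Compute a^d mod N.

217 − 1 = 216 = 2^3 · 27, so d = 27.
3^1 ≡ 3 (mod 217)
3^2 ≡ 3^2 = 9 ≡ 9 (mod 217)
3^4 ≡ 9^2 = 81 ≡ 81 (mod 217)
3^8 ≡ 81^2 = 6561 ≡ 51 (mod 217)
3^16 ≡ 51^2 = 2601 ≡ 214 (mod 217)
27 = 16 + 8 + 2 + 1 in binary powers of 2.
So 3^27 ≡ 214 · 51 · 9 · 3 ≡ 209 (mod 217).
Squaring chain: 209 → 64 → 190; never reaches −1, so base 3 is a Miller–Rabin witness that 217 is composite.

209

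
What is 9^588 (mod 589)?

140

9^1 ≡ 9 (mod 589)
9^2 ≡ 9^2 = 81 ≡ 81 (mod 589)
9^4 ≡ 81^2 = 6561 ≡ 82 (mod 589)
9^8 ≡ 82^2 = 6724 ≡ 245 (mod 589)
9^16 ≡ 245^2 = 60025 ≡ 536 (mod 589)
9^32 ≡ 536^2 = 287296 ≡ 453 (mod 589)
9^64 ≡ 453^2 = 205209 ≡ 237 (mod 589)
9^128 ≡ 237^2 = 56169 ≡ 214 (mod 589)
9^256 ≡ 214^2 = 45796 ≡ 443 (mod 589)
9^512 ≡ 443^2 = 196249 ≡ 112 (mod 589)
588 = 512 + 64 + 8 + 4 in binary powers of 2.
So 9^588 ≡ 112 · 237 · 245 · 82 ≡ 140 (mod 589).
Since 140 ≠ 1, base 9 is a Fermat witness: 589 is composite.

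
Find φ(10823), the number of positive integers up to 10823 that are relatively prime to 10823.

Factor: 10823 = 79 · 137.
φ(10823) = (79−1) · (137−1) = 78 · 136 = 10608.

10608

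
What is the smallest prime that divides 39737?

79

39737 is odd.
Digit sum 29, not divisible by 3.
Ends in 7: not divisible by 5.
7: 39737 = 7·5676 + 5
11: 39737 = 11·3612 + 5
13: 39737 = 13·3056 + 9
17: 39737 = 17·2337 + 8
19: 39737 = 19·2091 + 8
23: 39737 = 23·1727 + 16
29: 39737 = 29·1370 + 7
31: 39737 = 31·1281 + 26
37: 39737 = 37·1073 + 36
41: 39737 = 41·969 + 8
43: 39737 = 43·924 + 5
47: 39737 = 47·845 + 22
53: 39737 = 53·749 + 40
59: 39737 = 59·673 + 30
61: 39737 = 61·651 + 26
67: 39737 = 67·593 + 6
71: 39737 = 71·559 + 48
73: 39737 = 73·544 + 25
79: 39737 = 79·503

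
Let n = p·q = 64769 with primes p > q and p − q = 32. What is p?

271

Since p = q + 32, we have 64769 = q(q + 32), so q² + 32q − 64769 = 0.
Discriminant: 32² + 4·64769 = 1024 + 259076 = 260100; √260100 = 510.
q = (−32 + 510)/2 = 239, and p = q + 32 = 271.
Check: 239 · 271 = 64769.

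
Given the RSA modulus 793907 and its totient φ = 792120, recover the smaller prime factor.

821

φ(n) = (p−1)(q−1) = n − (p+q) + 1, so p + q = 793907 − 792120 + 1 = 1788.
p and q are the roots of t² − 1788t + 793907 = 0.
Discriminant: 1788² − 4·793907 = 3196944 − 3175628 = 21316; √21316 = 146.
q = (1788 − 146)/2 = 821, p = (1788 + 146)/2 = 967.
Check: 821 · 967 = 793907.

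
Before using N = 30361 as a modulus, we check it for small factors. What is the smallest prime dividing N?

97

30361 is odd.
Digit sum 13, not divisible by 3.
Ends in 1: not divisible by 5.
7: 30361 = 7·4337 + 2
11: 30361 = 11·2760 + 1
13: 30361 = 13·2335 + 6
17: 30361 = 17·1785 + 16
19: 30361 = 19·1597 + 18
23: 30361 = 23·1320 + 1
29: 30361 = 29·1046 + 27
31: 30361 = 31·979 + 12
37: 30361 = 37·820 + 21
41: 30361 = 41·740 + 21
43: 30361 = 43·706 + 3
47: 30361 = 47·645 + 46
53: 30361 = 53·572 + 45
59: 30361 = 59·514 + 35
61: 30361 = 61·497 + 44
67: 30361 = 67·453 + 10
71: 30361 = 71·427 + 44
73: 30361 = 73·415 + 66
79: 30361 = 79·384 + 25
83: 30361 = 83·365 + 66
89: 30361 = 89·341 + 12
97: 30361 = 97·313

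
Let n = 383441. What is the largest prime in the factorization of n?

383441 = 59 · 6499
6499 = 67 · 97
97 is prime.
So 383441 = 59 · 67 · 97; the largest prime factor is 97.

97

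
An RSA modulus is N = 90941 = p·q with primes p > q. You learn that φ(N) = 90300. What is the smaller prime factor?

211

φ(n) = (p−1)(q−1) = n − (p+q) + 1, so p + q = 90941 − 90300 + 1 = 642.
p and q are the roots of t² − 642t + 90941 = 0.
Discriminant: 642² − 4·90941 = 412164 − 363764 = 48400; √48400 = 220.
q = (642 − 220)/2 = 211, p = (642 + 220)/2 = 431.
Check: 211 · 431 = 90941.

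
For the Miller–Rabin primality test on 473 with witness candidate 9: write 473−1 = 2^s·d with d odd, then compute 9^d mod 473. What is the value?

473 − 1 = 472 = 2^3 · 59, so d = 59.
9^1 ≡ 9 (mod 473)
9^2 ≡ 9^2 = 81 ≡ 81 (mod 473)
9^4 ≡ 81^2 = 6561 ≡ 412 (mod 473)
9^8 ≡ 412^2 = 169744 ≡ 410 (mod 473)
9^16 ≡ 410^2 = 168100 ≡ 185 (mod 473)
9^32 ≡ 185^2 = 34225 ≡ 169 (mod 473)
59 = 32 + 16 + 8 + 2 + 1 in binary powers of 2.
So 9^59 ≡ 169 · 185 · 410 · 81 · 9 ≡ 203 (mod 473).
Squaring chain: 203 → 58 → 53; never reaches −1, so base 9 is a Miller–Rabin witness that 473 is composite.

203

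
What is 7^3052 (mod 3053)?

767

7^1 ≡ 7 (mod 3053)
7^2 ≡ 7^2 = 49 ≡ 49 (mod 3053)
7^4 ≡ 49^2 = 2401 ≡ 2401 (mod 3053)
7^8 ≡ 2401^2 = 5764801 ≡ 737 (mod 3053)
7^16 ≡ 737^2 = 543169 ≡ 2788 (mod 3053)
7^32 ≡ 2788^2 = 7772944 ≡ 6 (mod 3053)
7^64 ≡ 6^2 = 36 ≡ 36 (mod 3053)
7^128 ≡ 36^2 = 1296 ≡ 1296 (mod 3053)
7^256 ≡ 1296^2 = 1679616 ≡ 466 (mod 3053)
7^512 ≡ 466^2 = 217156 ≡ 393 (mod 3053)
7^1024 ≡ 393^2 = 154449 ≡ 1799 (mod 3053)
7^2048 ≡ 1799^2 = 3236401 ≡ 221 (mod 3053)
3052 = 2048 + 512 + 256 + 128 + 64 + 32 + 8 + 4 in binary powers of 2.
So 7^3052 ≡ 221 · 393 · 466 · 1296 · 36 · 6 · 737 · 2401 ≡ 767 (mod 3053).
Since 767 ≠ 1, base 7 is a Fermat witness: 3053 is composite.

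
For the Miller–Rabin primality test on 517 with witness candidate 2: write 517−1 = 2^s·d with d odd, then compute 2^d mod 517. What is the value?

517 − 1 = 516 = 2^2 · 129, so d = 129.
2^1 ≡ 2 (mod 517)
2^2 ≡ 2^2 = 4 ≡ 4 (mod 517)
2^4 ≡ 4^2 = 16 ≡ 16 (mod 517)
2^8 ≡ 16^2 = 256 ≡ 256 (mod 517)
2^16 ≡ 256^2 = 65536 ≡ 394 (mod 517)
2^32 ≡ 394^2 = 155236 ≡ 136 (mod 517)
2^64 ≡ 136^2 = 18496 ≡ 401 (mod 517)
2^128 ≡ 401^2 = 160801 ≡ 14 (mod 517)
129 = 128 + 1 in binary powers of 2.
So 2^129 ≡ 14 · 2 ≡ 28 (mod 517).
Squaring chain: 28 → 267; never reaches −1, so base 2 is a Miller–Rabin witness that 517 is composite.

28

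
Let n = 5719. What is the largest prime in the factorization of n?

43

5719 = 7 · 817
817 = 19 · 43
43 is prime.
So 5719 = 7 · 19 · 43; the largest prime factor is 43.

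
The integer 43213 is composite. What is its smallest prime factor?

79

43213 is odd.
Digit sum 13, not divisible by 3.
Ends in 3: not divisible by 5.
7: 43213 = 7·6173 + 2
11: 43213 = 11·3928 + 5
13: 43213 = 13·3324 + 1
17: 43213 = 17·2541 + 16
19: 43213 = 19·2274 + 7
23: 43213 = 23·1878 + 19
29: 43213 = 29·1490 + 3
31: 43213 = 31·1393 + 30
37: 43213 = 37·1167 + 34
41: 43213 = 41·1053 + 40
43: 43213 = 43·1004 + 41
47: 43213 = 47·919 + 20
53: 43213 = 53·815 + 18
59: 43213 = 59·732 + 25
61: 43213 = 61·708 + 25
67: 43213 = 67·644 + 65
71: 43213 = 71·608 + 45
73: 43213 = 73·591 + 70
79: 43213 = 79·547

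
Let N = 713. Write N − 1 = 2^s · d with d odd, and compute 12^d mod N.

713 − 1 = 712 = 2^3 · 89, so d = 89.
12^1 ≡ 12 (mod 713)
12^2 ≡ 12^2 = 144 ≡ 144 (mod 713)
12^4 ≡ 144^2 = 20736 ≡ 59 (mod 713)
12^8 ≡ 59^2 = 3481 ≡ 629 (mod 713)
12^16 ≡ 629^2 = 395641 ≡ 639 (mod 713)
12^32 ≡ 639^2 = 408321 ≡ 485 (mod 713)
12^64 ≡ 485^2 = 235225 ≡ 648 (mod 713)
89 = 64 + 16 + 8 + 1 in binary powers of 2.
So 12^89 ≡ 648 · 639 · 629 · 12 ≡ 633 (mod 713).
Squaring chain: 633 → 696 → 289; never reaches −1, so base 12 is a Miller–Rabin witness that 713 is composite.

633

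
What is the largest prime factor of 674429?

674429 = 7 · 96347
96347 = 23 · 4189
4189 = 59 · 71
71 is prime.
So 674429 = 7 · 23 · 59 · 71; the largest prime factor is 71.

71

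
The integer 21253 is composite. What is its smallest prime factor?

53

21253 is odd.
Digit sum 13, not divisible by 3.
Ends in 3: not divisible by 5.
7: 21253 = 7·3036 + 1
11: 21253 = 11·1932 + 1
13: 21253 = 13·1634 + 11
17: 21253 = 17·1250 + 3
19: 21253 = 19·1118 + 11
23: 21253 = 23·924 + 1
29: 21253 = 29·732 + 25
31: 21253 = 31·685 + 18
37: 21253 = 37·574 + 15
41: 21253 = 41·518 + 15
43: 21253 = 43·494 + 11
47: 21253 = 47·452 + 9
53: 21253 = 53·401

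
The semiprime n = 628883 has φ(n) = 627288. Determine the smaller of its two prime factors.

φ(n) = (p−1)(q−1) = n − (p+q) + 1, so p + q = 628883 − 627288 + 1 = 1596.
p and q are the roots of t² − 1596t + 628883 = 0.
Discriminant: 1596² − 4·628883 = 2547216 − 2515532 = 31684; √31684 = 178.
q = (1596 − 178)/2 = 709, p = (1596 + 178)/2 = 887.
Check: 709 · 887 = 628883.

709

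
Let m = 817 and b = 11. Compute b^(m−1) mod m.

666

11^1 ≡ 11 (mod 817)
11^2 ≡ 11^2 = 121 ≡ 121 (mod 817)
11^4 ≡ 121^2 = 14641 ≡ 752 (mod 817)
11^8 ≡ 752^2 = 565504 ≡ 140 (mod 817)
11^16 ≡ 140^2 = 19600 ≡ 809 (mod 817)
11^32 ≡ 809^2 = 654481 ≡ 64 (mod 817)
11^64 ≡ 64^2 = 4096 ≡ 11 (mod 817)
11^128 ≡ 11^2 = 121 ≡ 121 (mod 817)
11^256 ≡ 121^2 = 14641 ≡ 752 (mod 817)
11^512 ≡ 752^2 = 565504 ≡ 140 (mod 817)
816 = 512 + 256 + 32 + 16 in binary powers of 2.
So 11^816 ≡ 140 · 752 · 64 · 809 ≡ 666 (mod 817).
Since 666 ≠ 1, base 11 is a Fermat witness: 817 is composite.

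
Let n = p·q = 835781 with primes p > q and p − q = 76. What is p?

Since p = q + 76, we have 835781 = q(q + 76), so q² + 76q − 835781 = 0.
Discriminant: 76² + 4·835781 = 5776 + 3343124 = 3348900; √3348900 = 1830.
q = (−76 + 1830)/2 = 877, and p = q + 76 = 953.
Check: 877 · 953 = 835781.

953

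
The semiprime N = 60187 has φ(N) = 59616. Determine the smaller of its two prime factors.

φ(n) = (p−1)(q−1) = n − (p+q) + 1, so p + q = 60187 − 59616 + 1 = 572.
p and q are the roots of t² − 572t + 60187 = 0.
Discriminant: 572² − 4·60187 = 327184 − 240748 = 86436; √86436 = 294.
q = (572 − 294)/2 = 139, p = (572 + 294)/2 = 433.
Check: 139 · 433 = 60187.

139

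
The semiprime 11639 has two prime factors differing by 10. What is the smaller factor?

Since p = q + 10, we have 11639 = q(q + 10), so q² + 10q − 11639 = 0.
Discriminant: 10² + 4·11639 = 100 + 46556 = 46656; √46656 = 216.
q = (−10 + 216)/2 = 103, and p = q + 10 = 113.
Check: 103 · 113 = 11639.

103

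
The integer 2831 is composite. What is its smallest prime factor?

2831 is odd.
Digit sum 14, not divisible by 3.
Ends in 1: not divisible by 5.
7: 2831 = 7·404 + 3
11: 2831 = 11·257 + 4
13: 2831 = 13·217 + 10
17: 2831 = 17·166 + 9
19: 2831 = 19·149

19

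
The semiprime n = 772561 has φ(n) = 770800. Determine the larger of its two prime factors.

φ(n) = (p−1)(q−1) = n − (p+q) + 1, so p + q = 772561 − 770800 + 1 = 1762.
p and q are the roots of t² − 1762t + 772561 = 0.
Discriminant: 1762² − 4·772561 = 3104644 − 3090244 = 14400; √14400 = 120.
q = (1762 − 120)/2 = 821, p = (1762 + 120)/2 = 941.
Check: 821 · 941 = 772561.

941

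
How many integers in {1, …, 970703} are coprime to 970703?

Factor: 970703 = 31 · 173 · 181.
φ(970703) = (31−1) · (173−1) · (181−1) = 30 · 172 · 180 = 928800.

928800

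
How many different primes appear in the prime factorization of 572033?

572033 = 7 · 81719
81719 = 11 · 7429
7429 = 17 · 437
437 = 19 · 23
572033 = 7 · 11 · 17 · 19 · 23, which has 5 distinct prime factors.

5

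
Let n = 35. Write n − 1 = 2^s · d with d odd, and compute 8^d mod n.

35 − 1 = 34 = 2^1 · 17, so d = 17.
8^1 ≡ 8 (mod 35)
8^2 ≡ 8^2 = 64 ≡ 29 (mod 35)
8^4 ≡ 29^2 = 841 ≡ 1 (mod 35)
8^8 ≡ 1^2 = 1 ≡ 1 (mod 35)
8^16 ≡ 1^2 = 1 ≡ 1 (mod 35)
17 = 16 + 1 in binary powers of 2.
So 8^17 ≡ 1 · 8 ≡ 8 (mod 35).
Squaring chain: 8; never reaches −1, so base 8 is a Miller–Rabin witness that 35 is composite.

8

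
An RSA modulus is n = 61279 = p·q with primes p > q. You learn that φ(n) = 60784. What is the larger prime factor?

263

φ(n) = (p−1)(q−1) = n − (p+q) + 1, so p + q = 61279 − 60784 + 1 = 496.
p and q are the roots of t² − 496t + 61279 = 0.
Discriminant: 496² − 4·61279 = 246016 − 245116 = 900; √900 = 30.
q = (496 − 30)/2 = 233, p = (496 + 30)/2 = 263.
Check: 233 · 263 = 61279.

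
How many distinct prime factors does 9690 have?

9690 = 2 · 4845
4845 = 3 · 1615
1615 = 5 · 323
323 = 17 · 19
9690 = 2 · 3 · 5 · 17 · 19, which has 5 distinct prime factors.

5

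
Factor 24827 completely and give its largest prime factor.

61

24827 = 11 · 2257
2257 = 37 · 61
61 is prime.
So 24827 = 11 · 37 · 61; the largest prime factor is 61.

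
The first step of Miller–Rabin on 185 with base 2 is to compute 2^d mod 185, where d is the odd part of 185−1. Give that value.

153

185 − 1 = 184 = 2^3 · 23, so d = 23.
2^1 ≡ 2 (mod 185)
2^2 ≡ 2^2 = 4 ≡ 4 (mod 185)
2^4 ≡ 4^2 = 16 ≡ 16 (mod 185)
2^8 ≡ 16^2 = 256 ≡ 71 (mod 185)
2^16 ≡ 71^2 = 5041 ≡ 46 (mod 185)
23 = 16 + 4 + 2 + 1 in binary powers of 2.
So 2^23 ≡ 46 · 16 · 4 · 2 ≡ 153 (mod 185).
Squaring chain: 153 → 99 → 181; never reaches −1, so base 2 is a Miller–Rabin witness that 185 is composite.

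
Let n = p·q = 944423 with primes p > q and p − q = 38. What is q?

953

Since p = q + 38, we have 944423 = q(q + 38), so q² + 38q − 944423 = 0.
Discriminant: 38² + 4·944423 = 1444 + 3777692 = 3779136; √3779136 = 1944.
q = (−38 + 1944)/2 = 953, and p = q + 38 = 991.
Check: 953 · 991 = 944423.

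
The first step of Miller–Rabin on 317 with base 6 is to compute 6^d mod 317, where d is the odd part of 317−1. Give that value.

317 − 1 = 316 = 2^2 · 79, so d = 79.
6^1 ≡ 6 (mod 317)
6^2 ≡ 6^2 = 36 ≡ 36 (mod 317)
6^4 ≡ 36^2 = 1296 ≡ 28 (mod 317)
6^8 ≡ 28^2 = 784 ≡ 150 (mod 317)
6^16 ≡ 150^2 = 22500 ≡ 310 (mod 317)
6^32 ≡ 310^2 = 96100 ≡ 49 (mod 317)
6^64 ≡ 49^2 = 2401 ≡ 182 (mod 317)
79 = 64 + 8 + 4 + 2 + 1 in binary powers of 2.
So 6^79 ≡ 182 · 150 · 28 · 36 · 6 ≡ 316 (mod 317).
Since 6^d ≡ 316 (mod 317), base 6 does not prove 317 composite.

316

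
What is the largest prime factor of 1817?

1817 = 23 · 79
79 is prime.
So 1817 = 23 · 79; the largest prime factor is 79.

79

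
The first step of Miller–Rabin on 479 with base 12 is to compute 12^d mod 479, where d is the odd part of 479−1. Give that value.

479 − 1 = 478 = 2^1 · 239, so d = 239.
12^1 ≡ 12 (mod 479)
12^2 ≡ 12^2 = 144 ≡ 144 (mod 479)
12^4 ≡ 144^2 = 20736 ≡ 139 (mod 479)
12^8 ≡ 139^2 = 19321 ≡ 161 (mod 479)
12^16 ≡ 161^2 = 25921 ≡ 55 (mod 479)
12^32 ≡ 55^2 = 3025 ≡ 151 (mod 479)
12^64 ≡ 151^2 = 22801 ≡ 288 (mod 479)
12^128 ≡ 288^2 = 82944 ≡ 77 (mod 479)
239 = 128 + 64 + 32 + 8 + 4 + 2 + 1 in binary powers of 2.
So 12^239 ≡ 77 · 288 · 151 · 161 · 139 · 144 · 12 ≡ 1 (mod 479).
Since 12^d ≡ 1 (mod 479), base 12 does not prove 479 composite.

1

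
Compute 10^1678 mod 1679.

10^1 ≡ 10 (mod 1679)
10^2 ≡ 10^2 = 100 ≡ 100 (mod 1679)
10^4 ≡ 100^2 = 10000 ≡ 1605 (mod 1679)
10^8 ≡ 1605^2 = 2576025 ≡ 439 (mod 1679)
10^16 ≡ 439^2 = 192721 ≡ 1315 (mod 1679)
10^32 ≡ 1315^2 = 1729225 ≡ 1534 (mod 1679)
10^64 ≡ 1534^2 = 2353156 ≡ 877 (mod 1679)
10^128 ≡ 877^2 = 769129 ≡ 147 (mod 1679)
10^256 ≡ 147^2 = 21609 ≡ 1461 (mod 1679)
10^512 ≡ 1461^2 = 2134521 ≡ 512 (mod 1679)
10^1024 ≡ 512^2 = 262144 ≡ 220 (mod 1679)
1678 = 1024 + 512 + 128 + 8 + 4 + 2 in binary powers of 2.
So 10^1678 ≡ 220 · 512 · 147 · 439 · 1605 · 100 ≡ 995 (mod 1679).
Since 995 ≠ 1, base 10 is a Fermat witness: 1679 is composite.

995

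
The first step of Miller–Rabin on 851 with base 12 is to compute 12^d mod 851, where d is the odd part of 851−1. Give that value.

292

851 − 1 = 850 = 2^1 · 425, so d = 425.
12^1 ≡ 12 (mod 851)
12^2 ≡ 12^2 = 144 ≡ 144 (mod 851)
12^4 ≡ 144^2 = 20736 ≡ 312 (mod 851)
12^8 ≡ 312^2 = 97344 ≡ 330 (mod 851)
12^16 ≡ 330^2 = 108900 ≡ 823 (mod 851)
12^32 ≡ 823^2 = 677329 ≡ 784 (mod 851)
12^64 ≡ 784^2 = 614656 ≡ 234 (mod 851)
12^128 ≡ 234^2 = 54756 ≡ 292 (mod 851)
12^256 ≡ 292^2 = 85264 ≡ 164 (mod 851)
425 = 256 + 128 + 32 + 8 + 1 in binary powers of 2.
So 12^425 ≡ 164 · 292 · 784 · 330 · 12 ≡ 292 (mod 851).
Squaring chain: 292; never reaches −1, so base 12 is a Miller–Rabin witness that 851 is composite.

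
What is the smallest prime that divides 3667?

3667 is odd.
Digit sum 22, not divisible by 3.
Ends in 7: not divisible by 5.
7: 3667 = 7·523 + 6
11: 3667 = 11·333 + 4
13: 3667 = 13·282 + 1
17: 3667 = 17·215 + 12
19: 3667 = 19·193

19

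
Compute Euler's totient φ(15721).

Factor: 15721 = 79 · 199.
φ(15721) = (79−1) · (199−1) = 78 · 198 = 15444.

15444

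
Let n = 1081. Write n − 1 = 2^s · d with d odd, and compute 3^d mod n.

1081 − 1 = 1080 = 2^3 · 135, so d = 135.
3^1 ≡ 3 (mod 1081)
3^2 ≡ 3^2 = 9 ≡ 9 (mod 1081)
3^4 ≡ 9^2 = 81 ≡ 81 (mod 1081)
3^8 ≡ 81^2 = 6561 ≡ 75 (mod 1081)
3^16 ≡ 75^2 = 5625 ≡ 220 (mod 1081)
3^32 ≡ 220^2 = 48400 ≡ 836 (mod 1081)
3^64 ≡ 836^2 = 698896 ≡ 570 (mod 1081)
3^128 ≡ 570^2 = 324900 ≡ 600 (mod 1081)
135 = 128 + 4 + 2 + 1 in binary powers of 2.
So 3^135 ≡ 600 · 81 · 9 · 3 ≡ 947 (mod 1081).
Squaring chain: 947 → 660 → 1038; never reaches −1, so base 3 is a Miller–Rabin witness that 1081 is composite.

947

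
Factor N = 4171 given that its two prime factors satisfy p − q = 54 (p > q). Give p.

97

Since p = q + 54, we have 4171 = q(q + 54), so q² + 54q − 4171 = 0.
Discriminant: 54² + 4·4171 = 2916 + 16684 = 19600; √19600 = 140.
q = (−54 + 140)/2 = 43, and p = q + 54 = 97.
Check: 43 · 97 = 4171.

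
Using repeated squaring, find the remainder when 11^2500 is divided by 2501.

11^1 ≡ 11 (mod 2501)
11^2 ≡ 11^2 = 121 ≡ 121 (mod 2501)
11^4 ≡ 121^2 = 14641 ≡ 2136 (mod 2501)
11^8 ≡ 2136^2 = 4562496 ≡ 672 (mod 2501)
11^16 ≡ 672^2 = 451584 ≡ 1404 (mod 2501)
11^32 ≡ 1404^2 = 1971216 ≡ 428 (mod 2501)
11^64 ≡ 428^2 = 183184 ≡ 611 (mod 2501)
11^128 ≡ 611^2 = 373321 ≡ 672 (mod 2501)
11^256 ≡ 672^2 = 451584 ≡ 1404 (mod 2501)
11^512 ≡ 1404^2 = 1971216 ≡ 428 (mod 2501)
11^1024 ≡ 428^2 = 183184 ≡ 611 (mod 2501)
11^2048 ≡ 611^2 = 373321 ≡ 672 (mod 2501)
2500 = 2048 + 256 + 128 + 64 + 4 in binary powers of 2.
So 11^2500 ≡ 672 · 1404 · 672 · 611 · 2136 ≡ 245 (mod 2501).
Since 245 ≠ 1, base 11 is a Fermat witness: 2501 is composite.

245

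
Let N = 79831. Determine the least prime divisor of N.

97

79831 is odd.
Digit sum 28, not divisible by 3.
Ends in 1: not divisible by 5.
7: 79831 = 7·11404 + 3
11: 79831 = 11·7257 + 4
13: 79831 = 13·6140 + 11
17: 79831 = 17·4695 + 16
19: 79831 = 19·4201 + 12
23: 79831 = 23·3470 + 21
29: 79831 = 29·2752 + 23
31: 79831 = 31·2575 + 6
37: 79831 = 37·2157 + 22
41: 79831 = 41·1947 + 4
43: 79831 = 43·1856 + 23
47: 79831 = 47·1698 + 25
53: 79831 = 53·1506 + 13
59: 79831 = 59·1353 + 4
61: 79831 = 61·1308 + 43
67: 79831 = 67·1191 + 34
71: 79831 = 71·1124 + 27
73: 79831 = 73·1093 + 42
79: 79831 = 79·1010 + 41
83: 79831 = 83·961 + 68
89: 79831 = 89·896 + 87
97: 79831 = 97·823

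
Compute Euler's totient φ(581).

492

Factor: 581 = 7 · 83.
φ(581) = (7−1) · (83−1) = 6 · 82 = 492.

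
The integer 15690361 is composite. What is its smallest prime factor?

71

15690361 is odd.
Digit sum 31, not divisible by 3.
Ends in 1: not divisible by 5.
7: 15690361 = 7·2241480 + 1
11: 15690361 = 11·1426396 + 5
13: 15690361 = 13·1206950 + 11
17: 15690361 = 17·922962 + 7
19: 15690361 = 19·825808 + 9
23: 15690361 = 23·682189 + 14
29: 15690361 = 29·541046 + 27
31: 15690361 = 31·506140 + 21
37: 15690361 = 37·424063 + 30
41: 15690361 = 41·382691 + 30
43: 15690361 = 43·364892 + 5
47: 15690361 = 47·333837 + 22
53: 15690361 = 53·296044 + 29
59: 15690361 = 59·265938 + 19
61: 15690361 = 61·257219 + 2
67: 15690361 = 67·234184 + 33
71: 15690361 = 71·220991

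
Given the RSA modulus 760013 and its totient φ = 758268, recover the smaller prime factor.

827

φ(n) = (p−1)(q−1) = n − (p+q) + 1, so p + q = 760013 − 758268 + 1 = 1746.
p and q are the roots of t² − 1746t + 760013 = 0.
Discriminant: 1746² − 4·760013 = 3048516 − 3040052 = 8464; √8464 = 92.
q = (1746 − 92)/2 = 827, p = (1746 + 92)/2 = 919.
Check: 827 · 919 = 760013.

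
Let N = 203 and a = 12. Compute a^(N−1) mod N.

86

12^1 ≡ 12 (mod 203)
12^2 ≡ 12^2 = 144 ≡ 144 (mod 203)
12^4 ≡ 144^2 = 20736 ≡ 30 (mod 203)
12^8 ≡ 30^2 = 900 ≡ 88 (mod 203)
12^16 ≡ 88^2 = 7744 ≡ 30 (mod 203)
12^32 ≡ 30^2 = 900 ≡ 88 (mod 203)
12^64 ≡ 88^2 = 7744 ≡ 30 (mod 203)
12^128 ≡ 30^2 = 900 ≡ 88 (mod 203)
202 = 128 + 64 + 8 + 2 in binary powers of 2.
So 12^202 ≡ 88 · 30 · 88 · 144 ≡ 86 (mod 203).
Since 86 ≠ 1, base 12 is a Fermat witness: 203 is composite.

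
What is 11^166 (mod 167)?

11^1 ≡ 11 (mod 167)
11^2 ≡ 11^2 = 121 ≡ 121 (mod 167)
11^4 ≡ 121^2 = 14641 ≡ 112 (mod 167)
11^8 ≡ 112^2 = 12544 ≡ 19 (mod 167)
11^16 ≡ 19^2 = 361 ≡ 27 (mod 167)
11^32 ≡ 27^2 = 729 ≡ 61 (mod 167)
11^64 ≡ 61^2 = 3721 ≡ 47 (mod 167)
11^128 ≡ 47^2 = 2209 ≡ 38 (mod 167)
166 = 128 + 32 + 4 + 2 in binary powers of 2.
So 11^166 ≡ 38 · 61 · 112 · 121 ≡ 1 (mod 167).
Since the result is 1, base 11 gives no evidence that 167 is composite.

1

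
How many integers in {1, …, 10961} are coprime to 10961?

Factor: 10961 = 97 · 113.
φ(10961) = (97−1) · (113−1) = 96 · 112 = 10752.

10752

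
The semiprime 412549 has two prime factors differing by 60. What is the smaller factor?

613

Since p = q + 60, we have 412549 = q(q + 60), so q² + 60q − 412549 = 0.
Discriminant: 60² + 4·412549 = 3600 + 1650196 = 1653796; √1653796 = 1286.
q = (−60 + 1286)/2 = 613, and p = q + 60 = 673.
Check: 613 · 673 = 412549.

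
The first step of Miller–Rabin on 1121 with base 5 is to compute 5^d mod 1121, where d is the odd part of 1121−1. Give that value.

1121 − 1 = 1120 = 2^5 · 35, so d = 35.
5^1 ≡ 5 (mod 1121)
5^2 ≡ 5^2 = 25 ≡ 25 (mod 1121)
5^4 ≡ 25^2 = 625 ≡ 625 (mod 1121)
5^8 ≡ 625^2 = 390625 ≡ 517 (mod 1121)
5^16 ≡ 517^2 = 267289 ≡ 491 (mod 1121)
5^32 ≡ 491^2 = 241081 ≡ 66 (mod 1121)
35 = 32 + 2 + 1 in binary powers of 2.
So 5^35 ≡ 66 · 25 · 5 ≡ 403 (mod 1121).
Squaring chain: 403 → 985 → 560 → 841 → 1051; never reaches −1, so base 5 is a Miller–Rabin witness that 1121 is composite.

403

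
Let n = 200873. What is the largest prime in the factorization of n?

89

200873 = 37 · 5429
5429 = 61 · 89
89 is prime.
So 200873 = 37 · 61 · 89; the largest prime factor is 89.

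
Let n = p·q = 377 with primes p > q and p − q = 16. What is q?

13

Since p = q + 16, we have 377 = q(q + 16), so q² + 16q − 377 = 0.
Discriminant: 16² + 4·377 = 256 + 1508 = 1764; √1764 = 42.
q = (−16 + 42)/2 = 13, and p = q + 16 = 29.
Check: 13 · 29 = 377.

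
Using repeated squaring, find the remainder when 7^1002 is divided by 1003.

7^1 ≡ 7 (mod 1003)
7^2 ≡ 7^2 = 49 ≡ 49 (mod 1003)
7^4 ≡ 49^2 = 2401 ≡ 395 (mod 1003)
7^8 ≡ 395^2 = 156025 ≡ 560 (mod 1003)
7^16 ≡ 560^2 = 313600 ≡ 664 (mod 1003)
7^32 ≡ 664^2 = 440896 ≡ 579 (mod 1003)
7^64 ≡ 579^2 = 335241 ≡ 239 (mod 1003)
7^128 ≡ 239^2 = 57121 ≡ 953 (mod 1003)
7^256 ≡ 953^2 = 908209 ≡ 494 (mod 1003)
7^512 ≡ 494^2 = 244036 ≡ 307 (mod 1003)
1002 = 512 + 256 + 128 + 64 + 32 + 8 + 2 in binary powers of 2.
So 7^1002 ≡ 307 · 494 · 953 · 239 · 579 · 560 · 49 ≡ 546 (mod 1003).
Since 546 ≠ 1, base 7 is a Fermat witness: 1003 is composite.

546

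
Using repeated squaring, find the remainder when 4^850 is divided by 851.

478

4^1 ≡ 4 (mod 851)
4^2 ≡ 4^2 = 16 ≡ 16 (mod 851)
4^4 ≡ 16^2 = 256 ≡ 256 (mod 851)
4^8 ≡ 256^2 = 65536 ≡ 9 (mod 851)
4^16 ≡ 9^2 = 81 ≡ 81 (mod 851)
4^32 ≡ 81^2 = 6561 ≡ 604 (mod 851)
4^64 ≡ 604^2 = 364816 ≡ 588 (mod 851)
4^128 ≡ 588^2 = 345744 ≡ 238 (mod 851)
4^256 ≡ 238^2 = 56644 ≡ 478 (mod 851)
4^512 ≡ 478^2 = 228484 ≡ 416 (mod 851)
850 = 512 + 256 + 64 + 16 + 2 in binary powers of 2.
So 4^850 ≡ 416 · 478 · 588 · 81 · 16 ≡ 478 (mod 851).
Since 478 ≠ 1, base 4 is a Fermat witness: 851 is composite.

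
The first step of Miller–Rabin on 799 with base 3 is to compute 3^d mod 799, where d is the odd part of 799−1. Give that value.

686

799 − 1 = 798 = 2^1 · 399, so d = 399.
3^1 ≡ 3 (mod 799)
3^2 ≡ 3^2 = 9 ≡ 9 (mod 799)
3^4 ≡ 9^2 = 81 ≡ 81 (mod 799)
3^8 ≡ 81^2 = 6561 ≡ 169 (mod 799)
3^16 ≡ 169^2 = 28561 ≡ 596 (mod 799)
3^32 ≡ 596^2 = 355216 ≡ 460 (mod 799)
3^64 ≡ 460^2 = 211600 ≡ 664 (mod 799)
3^128 ≡ 664^2 = 440896 ≡ 647 (mod 799)
3^256 ≡ 647^2 = 418609 ≡ 732 (mod 799)
399 = 256 + 128 + 8 + 4 + 2 + 1 in binary powers of 2.
So 3^399 ≡ 732 · 647 · 169 · 81 · 9 · 3 ≡ 686 (mod 799).
Squaring chain: 686; never reaches −1, so base 3 is a Miller–Rabin witness that 799 is composite.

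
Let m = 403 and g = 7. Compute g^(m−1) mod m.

233

7^1 ≡ 7 (mod 403)
7^2 ≡ 7^2 = 49 ≡ 49 (mod 403)
7^4 ≡ 49^2 = 2401 ≡ 386 (mod 403)
7^8 ≡ 386^2 = 148996 ≡ 289 (mod 403)
7^16 ≡ 289^2 = 83521 ≡ 100 (mod 403)
7^32 ≡ 100^2 = 10000 ≡ 328 (mod 403)
7^64 ≡ 328^2 = 107584 ≡ 386 (mod 403)
7^128 ≡ 386^2 = 148996 ≡ 289 (mod 403)
7^256 ≡ 289^2 = 83521 ≡ 100 (mod 403)
402 = 256 + 128 + 16 + 2 in binary powers of 2.
So 7^402 ≡ 100 · 289 · 100 · 49 ≡ 233 (mod 403).
Since 233 ≠ 1, base 7 is a Fermat witness: 403 is composite.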